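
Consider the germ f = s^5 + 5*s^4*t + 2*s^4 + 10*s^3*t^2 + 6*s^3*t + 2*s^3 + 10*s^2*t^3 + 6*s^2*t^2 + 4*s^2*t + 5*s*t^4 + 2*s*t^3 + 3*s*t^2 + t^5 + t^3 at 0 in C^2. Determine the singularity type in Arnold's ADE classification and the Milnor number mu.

Type D_4, Milnor number mu = 4.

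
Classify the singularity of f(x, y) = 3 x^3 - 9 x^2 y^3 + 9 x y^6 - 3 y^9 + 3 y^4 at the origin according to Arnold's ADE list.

The Hessian of f at 0 is [[0, 0], [0, 0]] with rank 0, so corank 2. A Groebner basis of the Jacobian ideal J(f) in C{x,y} is {y^3, x^2}; counting standard monomials gives mu = 6. Corank 2; j^3 = 3*x^3 is a perfect cube, so E-series; the 4-jet and mu = 6 give E_6.

E_{6}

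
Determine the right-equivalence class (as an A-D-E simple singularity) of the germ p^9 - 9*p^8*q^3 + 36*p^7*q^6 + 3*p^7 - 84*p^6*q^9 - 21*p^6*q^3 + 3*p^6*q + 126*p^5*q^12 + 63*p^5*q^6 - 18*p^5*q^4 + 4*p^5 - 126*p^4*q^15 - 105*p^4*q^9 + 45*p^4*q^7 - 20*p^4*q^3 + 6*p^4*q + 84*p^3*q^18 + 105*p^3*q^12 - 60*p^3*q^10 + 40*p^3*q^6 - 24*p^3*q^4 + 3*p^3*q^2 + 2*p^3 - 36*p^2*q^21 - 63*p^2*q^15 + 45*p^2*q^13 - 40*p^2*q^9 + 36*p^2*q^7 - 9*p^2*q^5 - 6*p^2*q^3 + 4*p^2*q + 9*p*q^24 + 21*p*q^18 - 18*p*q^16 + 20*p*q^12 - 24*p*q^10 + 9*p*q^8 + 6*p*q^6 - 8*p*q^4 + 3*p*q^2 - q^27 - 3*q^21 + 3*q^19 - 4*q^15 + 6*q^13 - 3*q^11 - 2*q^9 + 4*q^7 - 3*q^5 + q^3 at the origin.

D_{4}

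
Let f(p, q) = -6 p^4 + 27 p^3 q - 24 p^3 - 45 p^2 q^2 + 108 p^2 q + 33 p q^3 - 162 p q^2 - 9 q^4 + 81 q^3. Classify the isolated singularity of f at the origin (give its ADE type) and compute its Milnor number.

Type E_{7}, Milnor number mu = 7.

The Hessian of f at 0 is [[0, 0], [0, 0]] with rank 0, so corank 2. A Groebner basis of the Jacobian ideal J(f) in C{p,q} is {768*p^2 - 2304*p*q + q^4 + 8*q^3 + 1728*q^2, p^3 + 180*p^2 - 540*p*q - 3*q^3/2 + 405*q^2, p^2*q + 88*p^2 - 264*p*q - 4*q^3/3 + 198*q^2, 32*p^2 + p*q^2 - 96*p*q - 7*q^3/6 + 72*q^2}; counting standard monomials gives mu = 7. Corank 2; j^3 = -3*(2*p - 3*q)^3 is a perfect cube, so E-series; the 4-jet and mu = 7 give E_7.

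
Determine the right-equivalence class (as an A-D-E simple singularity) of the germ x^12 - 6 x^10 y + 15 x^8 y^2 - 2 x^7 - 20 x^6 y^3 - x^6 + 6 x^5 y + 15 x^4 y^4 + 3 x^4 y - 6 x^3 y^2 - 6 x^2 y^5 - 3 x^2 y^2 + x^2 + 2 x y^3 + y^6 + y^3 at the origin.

The Hessian of f at 0 has rank 1. Corank 1: A-series; mu = 2 gives A_2.

A_{2}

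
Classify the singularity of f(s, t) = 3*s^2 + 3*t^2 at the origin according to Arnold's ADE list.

A_{1}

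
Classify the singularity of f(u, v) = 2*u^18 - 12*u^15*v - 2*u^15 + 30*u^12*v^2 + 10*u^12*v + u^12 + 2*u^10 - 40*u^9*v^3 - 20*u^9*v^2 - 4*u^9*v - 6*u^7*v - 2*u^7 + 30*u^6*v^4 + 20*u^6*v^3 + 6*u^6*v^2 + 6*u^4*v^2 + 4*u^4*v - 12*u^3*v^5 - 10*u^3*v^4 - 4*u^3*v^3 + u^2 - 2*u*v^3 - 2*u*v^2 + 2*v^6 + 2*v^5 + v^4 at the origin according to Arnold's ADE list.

A_{5}

The Hessian of f at 0 is [[2, 0], [0, 0]] with rank 1, so corank 1. A Groebner basis of the Jacobian ideal J(f) in C{u,v} is {u*v^2 - u*v + u - v^2, -u + v^3 + v^2, u^2 - u*v + u - v^2}; counting standard monomials gives mu = 5. Corank 1: A-series; mu = 5 gives A_5.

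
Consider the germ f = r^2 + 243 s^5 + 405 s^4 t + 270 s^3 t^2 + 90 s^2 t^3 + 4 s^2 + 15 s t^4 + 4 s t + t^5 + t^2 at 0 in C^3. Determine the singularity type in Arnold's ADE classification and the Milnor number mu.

Type A_{4}, Milnor number mu = 4.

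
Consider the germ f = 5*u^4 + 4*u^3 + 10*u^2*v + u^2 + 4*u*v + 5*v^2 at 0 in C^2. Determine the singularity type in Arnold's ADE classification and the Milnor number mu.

Type A_1, Milnor number mu = 1.

The Hessian of f at 0 has rank 2. Corank 0: nondegenerate Morse point, so A_1.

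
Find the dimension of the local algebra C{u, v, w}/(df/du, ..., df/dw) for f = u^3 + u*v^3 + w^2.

7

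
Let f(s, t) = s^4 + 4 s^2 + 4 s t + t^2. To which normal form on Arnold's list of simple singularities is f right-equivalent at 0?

A3

The Hessian of f at 0 has rank 1. Corank 1: A-series; mu = 3 gives A_3.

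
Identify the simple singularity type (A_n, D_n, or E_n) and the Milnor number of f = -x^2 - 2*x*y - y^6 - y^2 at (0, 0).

Type A5, Milnor number mu = 5.

The Hessian of f at 0 has rank 1. Corank 1: A-series; mu = 5 gives A_5.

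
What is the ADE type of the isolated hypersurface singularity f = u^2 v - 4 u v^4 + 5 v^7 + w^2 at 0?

D8

The Hessian of f at 0 is [[0, 0, 0], [0, 0, 0], [0, 0, 2]] with rank 1, so corank 2. A Groebner basis of the Jacobian ideal J(f) in C{u,v,w} is {2*u^2/3 + u*v^3, -u*v/2 + v^4, u^3, u^2*v, w}; counting standard monomials gives mu = 8. Corank 2; j^3 = u^2*v has shape L^2 M (L != M), so D-series; mu = 8 gives D_8.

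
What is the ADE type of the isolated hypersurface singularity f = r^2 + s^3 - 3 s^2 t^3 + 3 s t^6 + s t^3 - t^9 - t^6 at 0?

E_{7}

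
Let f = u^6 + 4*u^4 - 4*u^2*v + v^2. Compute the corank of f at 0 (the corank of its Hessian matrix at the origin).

1

Hessian at 0 has rank 1.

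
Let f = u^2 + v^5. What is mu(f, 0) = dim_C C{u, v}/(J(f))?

The Hessian of f at 0 is [[2, 0], [0, 0]] with rank 1, so corank 1. A Groebner basis of the Jacobian ideal J(f) in C{u,v} is {v^4, u}; counting standard monomials gives mu = 4. Corank 1: A-series; mu = 4 gives A_4.

4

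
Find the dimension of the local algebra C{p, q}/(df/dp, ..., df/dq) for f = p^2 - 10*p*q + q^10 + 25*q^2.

9

The Hessian of f at 0 is [[2, -10], [-10, 50]] with rank 1, so corank 1. A Groebner basis of the Jacobian ideal J(f) in C{p,q} is {q^9, p - 5*q}; counting standard monomials gives mu = 9. Corank 1: A-series; mu = 9 gives A_9.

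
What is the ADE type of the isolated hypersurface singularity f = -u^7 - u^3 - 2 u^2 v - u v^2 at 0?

D_8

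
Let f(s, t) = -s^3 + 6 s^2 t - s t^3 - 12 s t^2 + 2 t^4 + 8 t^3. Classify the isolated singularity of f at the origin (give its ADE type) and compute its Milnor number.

The Hessian of f at 0 has rank 0. Corank 2; j^3 = -(s - 2*t)^3 is a perfect cube, so E-series; the 4-jet and mu = 7 give E_7.

Type E_{7}, Milnor number mu = 7.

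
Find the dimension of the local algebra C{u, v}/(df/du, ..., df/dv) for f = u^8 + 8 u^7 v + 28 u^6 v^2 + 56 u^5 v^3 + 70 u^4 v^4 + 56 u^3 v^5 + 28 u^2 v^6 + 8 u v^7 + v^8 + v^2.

7

The Hessian of f at 0 is [[0, 0], [0, 2]] with rank 1, so corank 1. A Groebner basis of the Jacobian ideal J(f) in C{u,v} is {u^7, v}; counting standard monomials gives mu = 7. Corank 1: A-series; mu = 7 gives A_7.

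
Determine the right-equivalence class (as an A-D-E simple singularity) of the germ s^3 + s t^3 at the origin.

E_7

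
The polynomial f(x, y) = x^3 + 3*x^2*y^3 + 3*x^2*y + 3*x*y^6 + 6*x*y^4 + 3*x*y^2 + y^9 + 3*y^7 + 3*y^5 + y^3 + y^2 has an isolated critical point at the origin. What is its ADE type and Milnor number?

Type A_2, Milnor number mu = 2.

The Hessian of f at 0 has rank 1. Corank 1: A-series; mu = 2 gives A_2.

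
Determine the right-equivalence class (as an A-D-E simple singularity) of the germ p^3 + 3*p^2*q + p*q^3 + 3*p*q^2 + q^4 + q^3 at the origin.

The Hessian of f at 0 is [[0, 0], [0, 0]] with rank 0, so corank 2. A Groebner basis of the Jacobian ideal J(f) in C{p,q} is {p^3 + 3*p^2*q + 6*p^2 + 12*p*q + 6*q^2, -3*p^2 + p*q^2 - 6*p*q - 3*q^2, 3*p^2 + 6*p*q + q^3 + 3*q^2}; counting standard monomials gives mu = 7. Corank 2; j^3 = (p + q)^3 is a perfect cube, so E-series; the 4-jet and mu = 7 give E_7.

E7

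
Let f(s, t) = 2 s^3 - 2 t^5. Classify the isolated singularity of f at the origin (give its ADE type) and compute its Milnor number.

Type E8, Milnor number mu = 8.

The Hessian of f at 0 has rank 0. Corank 2; j^3 = 2*s^3 is a perfect cube, so E-series; the 5-jet and mu = 8 give E_8.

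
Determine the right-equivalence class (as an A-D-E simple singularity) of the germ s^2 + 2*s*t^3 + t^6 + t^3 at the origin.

The Hessian of f at 0 is [[2, 0], [0, 0]] with rank 1, so corank 1. A Groebner basis of the Jacobian ideal J(f) in C{s,t} is {t^2, s}; counting standard monomials gives mu = 2. Corank 1: A-series; mu = 2 gives A_2.

A_2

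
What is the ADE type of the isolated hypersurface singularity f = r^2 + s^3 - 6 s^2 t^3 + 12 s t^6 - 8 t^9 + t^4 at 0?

E6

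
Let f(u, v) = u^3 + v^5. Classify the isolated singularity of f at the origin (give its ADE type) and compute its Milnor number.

The Hessian of f at 0 has rank 0. Corank 2; j^3 = u^3 is a perfect cube, so E-series; the 5-jet and mu = 8 give E_8.

Type E8, Milnor number mu = 8.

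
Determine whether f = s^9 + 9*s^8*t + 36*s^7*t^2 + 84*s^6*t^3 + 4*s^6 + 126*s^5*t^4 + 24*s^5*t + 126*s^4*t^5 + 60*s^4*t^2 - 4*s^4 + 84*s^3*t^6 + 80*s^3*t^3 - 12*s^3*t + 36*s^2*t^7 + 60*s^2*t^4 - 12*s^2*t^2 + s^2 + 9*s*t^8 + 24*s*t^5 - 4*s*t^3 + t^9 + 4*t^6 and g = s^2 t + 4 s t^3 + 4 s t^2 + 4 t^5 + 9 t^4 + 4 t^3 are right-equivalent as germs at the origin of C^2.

The Hessian of f at 0 is [[2, 0], [0, 0]] with rank 1, so corank 1. A Groebner basis of the Jacobian ideal J(f) in C{s,t} is {-s^2/2 + s*t^3, 3*s^2/2 - s*t/2 + t^4, s^3, s^2*t + s*t^2 - s/6 + t^3/3}; counting standard monomials gives mu = 8. Corank 1: A-series; mu = 8 gives A_8. The Hessian of g at 0 is [[0, 0], [0, 0]] with rank 0, so corank 2. A Groebner basis of the Jacobian ideal J(g) in C{s,t} is {s*t^2 - s*t - 2*t^2, s*t/2 + t^3 + t^2, s^2 + 2*s*t}; counting standard monomials gives mu = 5. Corank 2; j^3 = t*(s + 2*t)^2 has shape L^2 M (L != M), so D-series; mu = 5 gives D_5. f is A_8 but g is D_5, hence not right-equivalent.

No.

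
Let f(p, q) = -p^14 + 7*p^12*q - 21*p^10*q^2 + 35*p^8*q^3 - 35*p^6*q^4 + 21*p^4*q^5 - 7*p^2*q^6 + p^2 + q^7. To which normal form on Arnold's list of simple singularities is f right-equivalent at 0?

A6

The Hessian of f at 0 is [[2, 0], [0, 0]] with rank 1, so corank 1. A Groebner basis of the Jacobian ideal J(f) in C{p,q} is {q^6, p}; counting standard monomials gives mu = 6. Corank 1: A-series; mu = 6 gives A_6.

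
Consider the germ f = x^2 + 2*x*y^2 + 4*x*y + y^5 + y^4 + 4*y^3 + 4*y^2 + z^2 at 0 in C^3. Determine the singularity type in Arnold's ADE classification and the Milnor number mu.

Type A4, Milnor number mu = 4.

The Hessian of f at 0 is [[2, 4, 0], [4, 8, 0], [0, 0, 2]] with rank 2, so corank 1. A Groebner basis of the Jacobian ideal J(f) in C{x,y,z} is {x^2 + 4*x*y - 4*x - 8*y, x + y^2 + 2*y, z}; counting standard monomials gives mu = 4. Corank 1: A-series; mu = 4 gives A_4.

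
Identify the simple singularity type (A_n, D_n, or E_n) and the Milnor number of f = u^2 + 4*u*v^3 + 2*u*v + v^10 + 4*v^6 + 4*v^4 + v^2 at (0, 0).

The Hessian of f at 0 is [[2, 2], [2, 2]] with rank 1, so corank 1. A Groebner basis of the Jacobian ideal J(f) in C{u,v} is {u^3 + 3*u^2*v + 3*u*v^2 - u/2 - v/2, u/2 + v^3 + v/2}; counting standard monomials gives mu = 9. Corank 1: A-series; mu = 9 gives A_9.

Type A9, Milnor number mu = 9.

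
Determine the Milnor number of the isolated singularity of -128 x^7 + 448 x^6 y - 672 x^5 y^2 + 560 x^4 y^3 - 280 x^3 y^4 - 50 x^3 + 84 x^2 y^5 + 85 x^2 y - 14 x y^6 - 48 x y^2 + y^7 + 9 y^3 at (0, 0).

8

The Hessian of f at 0 is [[0, 0], [0, 0]] with rank 0, so corank 2. A Groebner basis of the Jacobian ideal J(f) in C{x,y} is {-78125*x*y/14 + y^6 + 46875*y^2/14, x*y^2 - 3*y^3/5, x^2 - 11*x*y/10 + 3*y^2/10}; counting standard monomials gives mu = 8. Corank 2; j^3 = -(2*x - y)*(5*x - 3*y)^2 has shape L^2 M (L != M), so D-series; mu = 8 gives D_8.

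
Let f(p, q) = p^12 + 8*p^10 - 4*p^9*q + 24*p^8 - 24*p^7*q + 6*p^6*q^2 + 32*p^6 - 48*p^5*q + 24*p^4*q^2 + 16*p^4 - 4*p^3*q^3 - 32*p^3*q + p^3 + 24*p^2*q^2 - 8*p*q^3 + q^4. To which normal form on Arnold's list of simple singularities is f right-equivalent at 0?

E6

The Hessian of f at 0 has rank 0. Corank 2; j^3 = p^3 is a perfect cube, so E-series; the 4-jet and mu = 6 give E_6.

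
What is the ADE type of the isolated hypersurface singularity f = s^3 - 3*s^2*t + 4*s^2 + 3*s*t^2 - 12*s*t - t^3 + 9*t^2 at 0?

A_2

The Hessian of f at 0 is [[8, -12], [-12, 18]] with rank 1, so corank 1. A Groebner basis of the Jacobian ideal J(f) in C{s,t} is {t^2, s - 3*t/2}; counting standard monomials gives mu = 2. Corank 1: A-series; mu = 2 gives A_2.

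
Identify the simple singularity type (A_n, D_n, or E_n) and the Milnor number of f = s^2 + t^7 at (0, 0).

Type A6, Milnor number mu = 6.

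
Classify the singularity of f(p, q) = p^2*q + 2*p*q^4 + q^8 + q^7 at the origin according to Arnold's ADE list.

The Hessian of f at 0 is [[0, 0], [0, 0]] with rank 0, so corank 2. A Groebner basis of the Jacobian ideal J(f) in C{p,q} is {p^2*q^2, 8*p^2*q + p^2 + p*q^3, p*q + q^4, p^3}; counting standard monomials gives mu = 9. Corank 2; j^3 = p^2*q has shape L^2 M (L != M), so D-series; mu = 9 gives D_9.

D_9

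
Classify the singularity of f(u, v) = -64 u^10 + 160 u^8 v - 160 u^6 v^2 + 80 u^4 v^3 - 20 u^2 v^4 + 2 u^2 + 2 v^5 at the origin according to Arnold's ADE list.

A4

The Hessian of f at 0 has rank 1. Corank 1: A-series; mu = 4 gives A_4.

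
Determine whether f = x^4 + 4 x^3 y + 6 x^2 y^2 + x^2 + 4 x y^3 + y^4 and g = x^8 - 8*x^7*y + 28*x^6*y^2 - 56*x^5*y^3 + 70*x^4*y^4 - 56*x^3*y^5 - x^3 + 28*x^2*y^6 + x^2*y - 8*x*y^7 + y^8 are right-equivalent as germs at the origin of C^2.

The Hessian of f at 0 has rank 1. Corank 1: A-series; mu = 3 gives A_3. The Hessian of g at 0 has rank 0. Corank 2; j^3 = -x^2*(x - y) has shape L^2 M (L != M), so D-series; mu = 9 gives D_9. f is A_3 but g is D_9, hence not right-equivalent.

No.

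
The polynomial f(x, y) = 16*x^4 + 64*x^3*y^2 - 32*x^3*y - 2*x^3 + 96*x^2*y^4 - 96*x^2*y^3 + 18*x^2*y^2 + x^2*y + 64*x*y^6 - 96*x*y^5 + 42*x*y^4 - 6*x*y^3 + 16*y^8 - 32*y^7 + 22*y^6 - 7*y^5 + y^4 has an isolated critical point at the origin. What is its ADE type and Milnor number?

The Hessian of f at 0 has rank 0. Corank 2; j^3 = -x^2*(2*x - y) has shape L^2 M (L != M), so D-series; mu = 5 gives D_5.

Type D_{5}, Milnor number mu = 5.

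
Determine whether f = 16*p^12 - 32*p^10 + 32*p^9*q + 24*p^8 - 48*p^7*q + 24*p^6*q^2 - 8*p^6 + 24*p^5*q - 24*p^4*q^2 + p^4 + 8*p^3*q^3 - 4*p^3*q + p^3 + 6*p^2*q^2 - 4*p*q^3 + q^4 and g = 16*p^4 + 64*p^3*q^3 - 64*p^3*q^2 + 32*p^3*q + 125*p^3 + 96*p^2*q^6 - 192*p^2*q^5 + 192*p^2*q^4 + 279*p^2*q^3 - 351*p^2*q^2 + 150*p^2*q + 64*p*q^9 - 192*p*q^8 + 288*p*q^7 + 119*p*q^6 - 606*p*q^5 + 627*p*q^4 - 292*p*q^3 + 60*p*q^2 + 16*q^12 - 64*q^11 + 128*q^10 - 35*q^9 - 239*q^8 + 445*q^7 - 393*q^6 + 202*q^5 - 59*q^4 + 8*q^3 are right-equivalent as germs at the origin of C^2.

Yes.

The Hessian of f at 0 has rank 0. Corank 2; j^3 = p^3 is a perfect cube, so E-series; the 4-jet and mu = 6 give E_6. The Hessian of g at 0 has rank 0. Corank 2; j^3 = (5*p + 2*q)^3 is a perfect cube, so E-series; the 4-jet and mu = 6 give E_6. Both have type E_6, hence right-equivalent.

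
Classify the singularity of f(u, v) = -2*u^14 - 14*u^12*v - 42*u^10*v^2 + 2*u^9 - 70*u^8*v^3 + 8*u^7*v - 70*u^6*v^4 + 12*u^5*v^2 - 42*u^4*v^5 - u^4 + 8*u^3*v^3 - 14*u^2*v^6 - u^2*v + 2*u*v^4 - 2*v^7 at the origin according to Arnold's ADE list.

The Hessian of f at 0 is [[0, 0], [0, 0]] with rank 0, so corank 2. A Groebner basis of the Jacobian ideal J(f) in C{u,v} is {u^2/6 + u*v^3, -u*v + v^4, u^3, u^2*v}; counting standard monomials gives mu = 8. Corank 2; j^3 = -u^2*v has shape L^2 M (L != M), so D-series; mu = 8 gives D_8.

D_8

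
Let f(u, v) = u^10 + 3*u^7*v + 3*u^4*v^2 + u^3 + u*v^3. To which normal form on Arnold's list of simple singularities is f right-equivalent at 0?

The Hessian of f at 0 has rank 0. Corank 2; j^3 = u^3 is a perfect cube, so E-series; the 4-jet and mu = 7 give E_7.

E7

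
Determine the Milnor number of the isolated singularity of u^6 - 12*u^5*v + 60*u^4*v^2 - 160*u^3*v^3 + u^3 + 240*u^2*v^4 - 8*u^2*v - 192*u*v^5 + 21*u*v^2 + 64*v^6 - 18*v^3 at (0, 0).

The Hessian of f at 0 has rank 0. Corank 2; j^3 = (u - 3*v)^2*(u - 2*v) has shape L^2 M (L != M), so D-series; mu = 7 gives D_7.

7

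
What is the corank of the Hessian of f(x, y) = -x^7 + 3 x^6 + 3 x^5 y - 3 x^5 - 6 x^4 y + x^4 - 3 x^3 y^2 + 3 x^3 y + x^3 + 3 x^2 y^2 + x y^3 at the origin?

Hessian at 0 has rank 0.

2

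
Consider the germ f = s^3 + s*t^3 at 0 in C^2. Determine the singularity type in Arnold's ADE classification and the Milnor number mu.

Type E_7, Milnor number mu = 7.

The Hessian of f at 0 is [[0, 0], [0, 0]] with rank 0, so corank 2. A Groebner basis of the Jacobian ideal J(f) in C{s,t} is {s^3, s*t^2, 3*s^2 + t^3}; counting standard monomials gives mu = 7. Corank 2; j^3 = s^3 is a perfect cube, so E-series; the 4-jet and mu = 7 give E_7.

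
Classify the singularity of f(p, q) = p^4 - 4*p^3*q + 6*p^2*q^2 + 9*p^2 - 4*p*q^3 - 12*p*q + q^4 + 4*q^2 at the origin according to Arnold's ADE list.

The Hessian of f at 0 is [[18, -12], [-12, 8]] with rank 1, so corank 1. A Groebner basis of the Jacobian ideal J(f) in C{p,q} is {q^3, p - 2*q/3}; counting standard monomials gives mu = 3. Corank 1: A-series; mu = 3 gives A_3.

A_{3}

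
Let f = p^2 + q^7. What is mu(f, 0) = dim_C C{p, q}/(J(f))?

6

The Hessian of f at 0 has rank 1. Corank 1: A-series; mu = 6 gives A_6.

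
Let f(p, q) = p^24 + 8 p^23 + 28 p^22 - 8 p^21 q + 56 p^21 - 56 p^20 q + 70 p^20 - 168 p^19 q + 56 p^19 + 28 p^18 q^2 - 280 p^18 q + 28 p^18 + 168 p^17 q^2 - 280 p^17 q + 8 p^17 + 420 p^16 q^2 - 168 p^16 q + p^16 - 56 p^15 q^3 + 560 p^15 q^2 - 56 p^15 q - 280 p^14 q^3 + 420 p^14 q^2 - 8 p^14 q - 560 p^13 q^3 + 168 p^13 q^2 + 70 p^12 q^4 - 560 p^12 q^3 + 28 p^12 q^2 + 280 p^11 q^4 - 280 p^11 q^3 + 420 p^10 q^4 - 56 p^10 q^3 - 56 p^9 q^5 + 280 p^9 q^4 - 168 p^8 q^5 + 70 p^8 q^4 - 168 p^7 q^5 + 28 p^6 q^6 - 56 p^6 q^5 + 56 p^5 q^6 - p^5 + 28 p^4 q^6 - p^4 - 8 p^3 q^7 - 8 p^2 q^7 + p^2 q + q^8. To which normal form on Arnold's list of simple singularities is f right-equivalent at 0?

D9

The Hessian of f at 0 is [[0, 0], [0, 0]] with rank 0, so corank 2. A Groebner basis of the Jacobian ideal J(f) in C{p,q} is {p^2/8 + q^7, p^3, p*q}; counting standard monomials gives mu = 9. Corank 2; j^3 = p^2*q has shape L^2 M (L != M), so D-series; mu = 9 gives D_9.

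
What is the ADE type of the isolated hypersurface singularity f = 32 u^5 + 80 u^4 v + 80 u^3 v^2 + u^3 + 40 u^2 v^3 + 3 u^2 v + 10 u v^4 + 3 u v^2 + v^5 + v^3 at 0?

The Hessian of f at 0 has rank 0. Corank 2; j^3 = (u + v)^3 is a perfect cube, so E-series; the 5-jet and mu = 8 give E_8.

E_{8}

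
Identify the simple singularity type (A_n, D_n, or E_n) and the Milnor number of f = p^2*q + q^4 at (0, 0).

The Hessian of f at 0 has rank 0. Corank 2; j^3 = p^2*q has shape L^2 M (L != M), so D-series; mu = 5 gives D_5.

Type D5, Milnor number mu = 5.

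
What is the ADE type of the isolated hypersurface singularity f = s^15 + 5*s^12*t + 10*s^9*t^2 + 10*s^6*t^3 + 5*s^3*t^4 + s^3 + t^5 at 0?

The Hessian of f at 0 has rank 0. Corank 2; j^3 = s^3 is a perfect cube, so E-series; the 5-jet and mu = 8 give E_8.

E8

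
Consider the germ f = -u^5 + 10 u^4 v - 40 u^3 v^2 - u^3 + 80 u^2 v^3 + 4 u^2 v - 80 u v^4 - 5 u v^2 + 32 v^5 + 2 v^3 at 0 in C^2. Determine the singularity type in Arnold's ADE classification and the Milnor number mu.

Type D6, Milnor number mu = 6.

The Hessian of f at 0 has rank 0. Corank 2; j^3 = -(u - 2*v)*(u - v)^2 has shape L^2 M (L != M), so D-series; mu = 6 gives D_6.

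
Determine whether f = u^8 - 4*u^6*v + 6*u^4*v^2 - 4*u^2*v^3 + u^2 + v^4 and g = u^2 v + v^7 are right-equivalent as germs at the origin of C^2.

The Hessian of f at 0 has rank 1. Corank 1: A-series; mu = 3 gives A_3. The Hessian of g at 0 has rank 0. Corank 2; j^3 = u^2*v has shape L^2 M (L != M), so D-series; mu = 8 gives D_8. f is A_3 but g is D_8, hence not right-equivalent.

No.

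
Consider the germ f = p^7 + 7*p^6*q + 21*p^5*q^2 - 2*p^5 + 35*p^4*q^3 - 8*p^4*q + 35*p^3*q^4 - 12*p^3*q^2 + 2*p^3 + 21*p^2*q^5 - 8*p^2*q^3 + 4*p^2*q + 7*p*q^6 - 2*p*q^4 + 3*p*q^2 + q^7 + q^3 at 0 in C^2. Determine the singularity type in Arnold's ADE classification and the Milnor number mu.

The Hessian of f at 0 has rank 0. Corank 2; j^3 = (p + q)*(2*p^2 + 2*p*q + q^2) splits into three distinct lines over C (the quadratic factor has nonzero discriminant), so D_4.

Type D_{4}, Milnor number mu = 4.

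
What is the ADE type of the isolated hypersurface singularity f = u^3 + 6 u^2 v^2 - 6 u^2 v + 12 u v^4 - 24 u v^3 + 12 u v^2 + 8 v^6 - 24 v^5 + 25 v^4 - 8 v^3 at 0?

E_{6}

The Hessian of f at 0 has rank 0. Corank 2; j^3 = (u - 2*v)^3 is a perfect cube, so E-series; the 4-jet and mu = 6 give E_6.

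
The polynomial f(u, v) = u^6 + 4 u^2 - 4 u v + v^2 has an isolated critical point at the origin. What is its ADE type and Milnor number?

Type A_5, Milnor number mu = 5.

The Hessian of f at 0 has rank 1. Corank 1: A-series; mu = 5 gives A_5.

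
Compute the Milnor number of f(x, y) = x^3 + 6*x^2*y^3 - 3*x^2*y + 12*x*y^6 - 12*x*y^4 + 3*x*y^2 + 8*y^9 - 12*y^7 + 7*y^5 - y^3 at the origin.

The Hessian of f at 0 has rank 0. Corank 2; j^3 = (x - y)^3 is a perfect cube, so E-series; the 5-jet and mu = 8 give E_8.

8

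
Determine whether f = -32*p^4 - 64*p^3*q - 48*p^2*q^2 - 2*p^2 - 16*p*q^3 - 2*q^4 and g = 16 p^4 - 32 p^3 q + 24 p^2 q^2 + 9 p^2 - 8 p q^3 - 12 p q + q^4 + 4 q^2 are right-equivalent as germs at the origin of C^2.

The Hessian of f at 0 has rank 1. Corank 1: A-series; mu = 3 gives A_3. The Hessian of g at 0 has rank 1. Corank 1: A-series; mu = 3 gives A_3. Both have type A_3, hence right-equivalent.

Yes.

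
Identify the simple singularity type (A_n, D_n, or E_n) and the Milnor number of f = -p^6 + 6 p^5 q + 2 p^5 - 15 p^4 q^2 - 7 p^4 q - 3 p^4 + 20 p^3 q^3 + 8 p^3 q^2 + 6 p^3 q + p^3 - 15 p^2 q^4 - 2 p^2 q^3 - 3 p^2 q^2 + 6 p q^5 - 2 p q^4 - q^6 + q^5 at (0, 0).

Type E_{8}, Milnor number mu = 8.

The Hessian of f at 0 has rank 0. Corank 2; j^3 = p^3 is a perfect cube, so E-series; the 5-jet and mu = 8 give E_8.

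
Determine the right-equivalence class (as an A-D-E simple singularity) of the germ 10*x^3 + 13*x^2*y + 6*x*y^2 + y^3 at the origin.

The Hessian of f at 0 is [[0, 0], [0, 0]] with rank 0, so corank 2. A Groebner basis of the Jacobian ideal J(f) in C{x,y} is {y^3, x^2 - 3*y^2/11, x*y + 6*y^2/11}; counting standard monomials gives mu = 4. Corank 2; j^3 = (2*x + y)*(5*x^2 + 4*x*y + y^2) splits into three distinct lines over C (the quadratic factor has nonzero discriminant), so D_4.

D_{4}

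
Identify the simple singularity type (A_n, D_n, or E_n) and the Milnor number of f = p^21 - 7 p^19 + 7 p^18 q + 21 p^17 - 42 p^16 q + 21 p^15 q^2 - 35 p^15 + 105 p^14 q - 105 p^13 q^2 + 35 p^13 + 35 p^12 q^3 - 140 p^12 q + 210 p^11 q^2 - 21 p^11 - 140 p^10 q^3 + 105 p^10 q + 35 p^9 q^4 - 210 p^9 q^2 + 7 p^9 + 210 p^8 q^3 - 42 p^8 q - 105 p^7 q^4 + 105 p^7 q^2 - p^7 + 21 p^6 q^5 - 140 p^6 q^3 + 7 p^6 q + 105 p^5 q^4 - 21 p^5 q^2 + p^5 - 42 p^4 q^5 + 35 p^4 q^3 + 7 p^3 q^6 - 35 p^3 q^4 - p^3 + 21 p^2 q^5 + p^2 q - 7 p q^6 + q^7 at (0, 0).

Type D_8, Milnor number mu = 8.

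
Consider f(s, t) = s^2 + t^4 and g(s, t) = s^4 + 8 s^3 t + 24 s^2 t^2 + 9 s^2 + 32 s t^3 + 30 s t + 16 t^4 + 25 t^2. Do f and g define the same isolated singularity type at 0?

The Hessian of f at 0 has rank 1. Corank 1: A-series; mu = 3 gives A_3. The Hessian of g at 0 has rank 1. Corank 1: A-series; mu = 3 gives A_3. Both have type A_3, hence right-equivalent.

Yes.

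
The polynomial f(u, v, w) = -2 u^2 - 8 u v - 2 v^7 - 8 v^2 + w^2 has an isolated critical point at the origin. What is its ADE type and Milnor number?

Type A_{6}, Milnor number mu = 6.

The Hessian of f at 0 has rank 2. Corank 1: A-series; mu = 6 gives A_6.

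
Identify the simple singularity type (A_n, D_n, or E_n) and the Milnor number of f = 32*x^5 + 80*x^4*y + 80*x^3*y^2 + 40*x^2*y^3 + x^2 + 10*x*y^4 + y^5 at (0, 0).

Type A_4, Milnor number mu = 4.

The Hessian of f at 0 has rank 1. Corank 1: A-series; mu = 4 gives A_4.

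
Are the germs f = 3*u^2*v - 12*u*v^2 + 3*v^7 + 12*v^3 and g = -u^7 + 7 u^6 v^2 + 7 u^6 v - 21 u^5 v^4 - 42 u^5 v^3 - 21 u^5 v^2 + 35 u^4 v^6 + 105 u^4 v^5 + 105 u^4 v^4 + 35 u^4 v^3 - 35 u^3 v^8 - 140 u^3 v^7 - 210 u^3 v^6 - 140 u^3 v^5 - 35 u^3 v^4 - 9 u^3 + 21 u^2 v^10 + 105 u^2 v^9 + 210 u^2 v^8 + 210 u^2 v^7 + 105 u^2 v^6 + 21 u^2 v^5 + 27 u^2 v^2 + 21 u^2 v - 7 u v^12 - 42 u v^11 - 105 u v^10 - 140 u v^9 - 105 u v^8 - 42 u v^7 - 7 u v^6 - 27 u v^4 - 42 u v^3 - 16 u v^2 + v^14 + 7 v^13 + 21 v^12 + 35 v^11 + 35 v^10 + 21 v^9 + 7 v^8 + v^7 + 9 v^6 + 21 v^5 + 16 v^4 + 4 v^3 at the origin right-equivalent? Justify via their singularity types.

Yes.

The Hessian of f at 0 is [[0, 0], [0, 0]] with rank 0, so corank 2. A Groebner basis of the Jacobian ideal J(f) in C{u,v} is {u^2/7 + v^6 - 4*v^2/7, u^3 - 8*v^3, u*v - 2*v^2}; counting standard monomials gives mu = 8. Corank 2; j^3 = 3*v*(u - 2*v)^2 has shape L^2 M (L != M), so D-series; mu = 8 gives D_8. The Hessian of g at 0 is [[0, 0], [0, 0]] with rank 0, so corank 2. A Groebner basis of the Jacobian ideal J(g) in C{u,v} is {-u^2 + 5*u*v/3 + v^4 - v^3/3 - 2*v^2/3, u^3 - 2*u^2*v + 4*u^2/3 + 19543*u*v/63 - 58853*v^3/189 - 13066*v^2/63, -u^2 + u*v^2 + 5*u*v/3 - v^3 - 2*v^2/3}; counting standard monomials gives mu = 8. Corank 2; j^3 = -(u - v)*(3*u - 2*v)^2 has shape L^2 M (L != M), so D-series; mu = 8 gives D_8. Both have type D_8, hence right-equivalent.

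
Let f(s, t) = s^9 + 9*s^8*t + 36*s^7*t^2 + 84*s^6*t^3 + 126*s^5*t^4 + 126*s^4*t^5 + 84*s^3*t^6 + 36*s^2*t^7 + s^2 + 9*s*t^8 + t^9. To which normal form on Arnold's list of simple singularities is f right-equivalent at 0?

A8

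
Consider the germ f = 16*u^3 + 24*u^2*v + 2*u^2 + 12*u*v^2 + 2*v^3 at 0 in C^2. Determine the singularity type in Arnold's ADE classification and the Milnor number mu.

The Hessian of f at 0 has rank 1. Corank 1: A-series; mu = 2 gives A_2.

Type A2, Milnor number mu = 2.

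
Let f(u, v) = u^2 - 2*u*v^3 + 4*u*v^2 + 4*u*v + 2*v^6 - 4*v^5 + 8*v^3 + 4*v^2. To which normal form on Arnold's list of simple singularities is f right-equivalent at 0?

A_{5}

The Hessian of f at 0 is [[2, 4], [4, 8]] with rank 1, so corank 1. A Groebner basis of the Jacobian ideal J(f) in C{u,v} is {u*v^2 + 2*u*v + 6*u + 16*v^2 + 12*v, -u + v^3 - 2*v^2 - 2*v, u^2 - 8*u - 20*v^2 - 16*v}; counting standard monomials gives mu = 5. Corank 1: A-series; mu = 5 gives A_5.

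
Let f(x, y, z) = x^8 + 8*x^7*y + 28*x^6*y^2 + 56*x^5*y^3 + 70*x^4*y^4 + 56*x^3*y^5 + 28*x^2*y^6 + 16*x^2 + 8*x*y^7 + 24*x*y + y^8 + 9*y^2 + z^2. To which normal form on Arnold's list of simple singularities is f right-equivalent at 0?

The Hessian of f at 0 has rank 2. Corank 1: A-series; mu = 7 gives A_7.

A7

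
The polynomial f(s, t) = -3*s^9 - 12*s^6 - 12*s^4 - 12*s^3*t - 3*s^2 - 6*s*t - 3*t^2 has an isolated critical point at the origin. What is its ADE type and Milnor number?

Type A8, Milnor number mu = 8.

The Hessian of f at 0 has rank 1. Corank 1: A-series; mu = 8 gives A_8.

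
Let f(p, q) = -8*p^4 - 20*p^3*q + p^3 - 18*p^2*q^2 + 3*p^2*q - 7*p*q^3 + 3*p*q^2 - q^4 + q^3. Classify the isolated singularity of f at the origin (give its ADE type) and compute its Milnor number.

Type E_{7}, Milnor number mu = 7.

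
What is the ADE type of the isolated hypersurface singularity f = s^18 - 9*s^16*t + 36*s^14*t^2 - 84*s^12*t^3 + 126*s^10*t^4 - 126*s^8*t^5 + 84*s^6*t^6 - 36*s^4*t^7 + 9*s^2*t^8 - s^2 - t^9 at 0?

A8

The Hessian of f at 0 is [[-2, 0], [0, 0]] with rank 1, so corank 1. A Groebner basis of the Jacobian ideal J(f) in C{s,t} is {t^8, s}; counting standard monomials gives mu = 8. Corank 1: A-series; mu = 8 gives A_8.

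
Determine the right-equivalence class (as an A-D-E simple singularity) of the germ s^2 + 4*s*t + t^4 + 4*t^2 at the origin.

A_{3}

The Hessian of f at 0 is [[2, 4], [4, 8]] with rank 1, so corank 1. A Groebner basis of the Jacobian ideal J(f) in C{s,t} is {t^3, s + 2*t}; counting standard monomials gives mu = 3. Corank 1: A-series; mu = 3 gives A_3.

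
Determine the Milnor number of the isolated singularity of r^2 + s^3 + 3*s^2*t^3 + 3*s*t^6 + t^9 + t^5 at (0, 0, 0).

The Hessian of f at 0 has rank 1. Corank 2; j^3 = s^3 is a perfect cube, so E-series; the 5-jet and mu = 8 give E_8.

8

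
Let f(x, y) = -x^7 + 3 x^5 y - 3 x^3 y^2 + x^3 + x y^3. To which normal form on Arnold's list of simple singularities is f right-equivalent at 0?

E_{7}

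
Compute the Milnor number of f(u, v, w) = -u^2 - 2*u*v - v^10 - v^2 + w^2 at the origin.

The Hessian of f at 0 has rank 2. Corank 1: A-series; mu = 9 gives A_9.

9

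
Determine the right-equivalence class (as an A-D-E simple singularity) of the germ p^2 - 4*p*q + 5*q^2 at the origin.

The Hessian of f at 0 is [[2, -4], [-4, 10]] with rank 2, so corank 0. A Groebner basis of the Jacobian ideal J(f) in C{p,q} is {p, q}; counting standard monomials gives mu = 1. Corank 0: nondegenerate Morse point, so A_1.

A1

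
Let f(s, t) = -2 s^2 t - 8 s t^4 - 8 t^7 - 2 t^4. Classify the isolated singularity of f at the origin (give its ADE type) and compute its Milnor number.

Type D_{5}, Milnor number mu = 5.

The Hessian of f at 0 has rank 0. Corank 2; j^3 = -2*s^2*t has shape L^2 M (L != M), so D-series; mu = 5 gives D_5.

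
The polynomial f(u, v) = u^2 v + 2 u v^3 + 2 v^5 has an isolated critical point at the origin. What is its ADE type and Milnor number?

Type D_6, Milnor number mu = 6.

The Hessian of f at 0 is [[0, 0], [0, 0]] with rank 0, so corank 2. A Groebner basis of the Jacobian ideal J(f) in C{u,v} is {u^3, u^2*v, -u^2/4 + u*v^2, u*v + v^3}; counting standard monomials gives mu = 6. Corank 2; j^3 = u^2*v has shape L^2 M (L != M), so D-series; mu = 6 gives D_6.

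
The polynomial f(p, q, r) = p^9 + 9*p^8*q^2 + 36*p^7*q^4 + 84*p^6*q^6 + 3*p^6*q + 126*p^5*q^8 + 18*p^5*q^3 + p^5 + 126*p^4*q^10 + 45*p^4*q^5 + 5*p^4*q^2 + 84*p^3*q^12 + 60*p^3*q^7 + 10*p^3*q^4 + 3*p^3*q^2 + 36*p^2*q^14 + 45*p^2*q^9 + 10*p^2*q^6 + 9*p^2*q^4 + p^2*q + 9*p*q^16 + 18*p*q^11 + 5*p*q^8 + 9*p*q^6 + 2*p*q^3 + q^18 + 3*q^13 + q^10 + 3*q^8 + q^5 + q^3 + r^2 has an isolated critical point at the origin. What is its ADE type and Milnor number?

The Hessian of f at 0 is [[0, 0, 0], [0, 0, 0], [0, 0, 2]] with rank 1, so corank 2. A Groebner basis of the Jacobian ideal J(f) in C{p,q,r} is {q^3, p^2 + 3*q^2, p*q, r}; counting standard monomials gives mu = 4. Corank 2; j^3 = q*(p^2 + q^2) splits into three distinct lines over C (the quadratic factor has nonzero discriminant), so D_4.

Type D_{4}, Milnor number mu = 4.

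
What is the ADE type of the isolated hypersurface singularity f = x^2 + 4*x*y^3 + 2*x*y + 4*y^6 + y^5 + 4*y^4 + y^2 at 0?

The Hessian of f at 0 has rank 1. Corank 1: A-series; mu = 4 gives A_4.

A_{4}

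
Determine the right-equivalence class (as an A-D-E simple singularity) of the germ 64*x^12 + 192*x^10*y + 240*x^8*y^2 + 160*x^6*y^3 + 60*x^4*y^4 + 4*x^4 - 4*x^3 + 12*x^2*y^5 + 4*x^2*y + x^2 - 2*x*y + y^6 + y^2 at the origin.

A_{5}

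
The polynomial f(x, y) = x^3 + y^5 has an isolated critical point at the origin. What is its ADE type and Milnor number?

The Hessian of f at 0 has rank 0. Corank 2; j^3 = x^3 is a perfect cube, so E-series; the 5-jet and mu = 8 give E_8.

Type E_{8}, Milnor number mu = 8.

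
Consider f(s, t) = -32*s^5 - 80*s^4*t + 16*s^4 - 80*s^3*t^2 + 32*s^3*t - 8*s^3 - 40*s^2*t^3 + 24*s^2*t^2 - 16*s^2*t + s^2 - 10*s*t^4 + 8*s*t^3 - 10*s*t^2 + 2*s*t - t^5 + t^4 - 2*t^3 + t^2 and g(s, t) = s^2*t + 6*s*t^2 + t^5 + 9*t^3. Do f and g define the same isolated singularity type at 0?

The Hessian of f at 0 is [[2, 2], [2, 2]] with rank 1, so corank 1. A Groebner basis of the Jacobian ideal J(f) in C{s,t} is {s/4 + t^3 - t^2/4 + t/4, s^2 - s/2 - t^2/2 - t/2, s*t + s/4 + 3*t^2/4 + t/4}; counting standard monomials gives mu = 4. Corank 1: A-series; mu = 4 gives A_4. The Hessian of g at 0 is [[0, 0], [0, 0]] with rank 0, so corank 2. A Groebner basis of the Jacobian ideal J(g) in C{s,t} is {s^2/5 + t^4 - 9*t^2/5, s^3 + 27*t^3, s*t + 3*t^2}; counting standard monomials gives mu = 6. Corank 2; j^3 = t*(s + 3*t)^2 has shape L^2 M (L != M), so D-series; mu = 6 gives D_6. f is A_4 but g is D_6, hence not right-equivalent.

No.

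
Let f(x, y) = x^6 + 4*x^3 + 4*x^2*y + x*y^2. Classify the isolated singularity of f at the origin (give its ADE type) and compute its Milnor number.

The Hessian of f at 0 has rank 0. Corank 2; j^3 = x*(2*x + y)^2 has shape L^2 M (L != M), so D-series; mu = 7 gives D_7.

Type D_7, Milnor number mu = 7.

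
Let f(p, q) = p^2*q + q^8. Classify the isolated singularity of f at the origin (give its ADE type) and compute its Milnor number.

The Hessian of f at 0 has rank 0. Corank 2; j^3 = p^2*q has shape L^2 M (L != M), so D-series; mu = 9 gives D_9.

Type D9, Milnor number mu = 9.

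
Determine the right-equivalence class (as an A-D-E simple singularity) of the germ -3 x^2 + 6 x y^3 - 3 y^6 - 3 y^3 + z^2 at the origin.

A_2

The Hessian of f at 0 is [[-6, 0, 0], [0, 0, 0], [0, 0, 2]] with rank 2, so corank 1. A Groebner basis of the Jacobian ideal J(f) in C{x,y,z} is {y^2, x, z}; counting standard monomials gives mu = 2. Corank 1: A-series; mu = 2 gives A_2.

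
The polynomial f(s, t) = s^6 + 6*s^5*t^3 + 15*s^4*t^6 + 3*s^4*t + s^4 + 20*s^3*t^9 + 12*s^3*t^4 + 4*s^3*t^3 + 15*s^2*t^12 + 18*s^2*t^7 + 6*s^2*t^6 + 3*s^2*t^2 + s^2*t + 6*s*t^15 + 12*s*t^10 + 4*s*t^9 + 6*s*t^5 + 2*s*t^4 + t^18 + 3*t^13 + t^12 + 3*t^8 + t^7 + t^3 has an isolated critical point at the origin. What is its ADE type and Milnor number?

Type D_{4}, Milnor number mu = 4.

The Hessian of f at 0 is [[0, 0], [0, 0]] with rank 0, so corank 2. A Groebner basis of the Jacobian ideal J(f) in C{s,t} is {t^3, s^2 + 3*t^2, s*t}; counting standard monomials gives mu = 4. Corank 2; j^3 = t*(s^2 + t^2) splits into three distinct lines over C (the quadratic factor has nonzero discriminant), so D_4.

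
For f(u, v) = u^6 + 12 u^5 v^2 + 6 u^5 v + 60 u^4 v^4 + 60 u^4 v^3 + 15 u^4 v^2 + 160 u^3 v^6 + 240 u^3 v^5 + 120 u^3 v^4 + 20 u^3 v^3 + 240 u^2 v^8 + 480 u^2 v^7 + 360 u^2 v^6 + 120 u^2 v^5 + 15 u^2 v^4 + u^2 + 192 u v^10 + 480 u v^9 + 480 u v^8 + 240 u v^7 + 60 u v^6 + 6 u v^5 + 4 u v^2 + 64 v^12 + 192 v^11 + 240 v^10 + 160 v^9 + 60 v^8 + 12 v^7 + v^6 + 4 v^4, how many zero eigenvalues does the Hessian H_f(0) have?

1

Hessian at 0 has rank 1.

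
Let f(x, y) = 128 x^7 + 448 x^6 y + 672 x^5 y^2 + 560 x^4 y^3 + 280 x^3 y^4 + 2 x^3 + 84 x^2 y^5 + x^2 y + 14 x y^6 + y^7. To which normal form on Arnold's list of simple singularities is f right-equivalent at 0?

D_{8}

The Hessian of f at 0 is [[0, 0], [0, 0]] with rank 0, so corank 2. A Groebner basis of the Jacobian ideal J(f) in C{x,y} is {-x*y/14 + y^6, x*y^2, x^2 + x*y/2}; counting standard monomials gives mu = 8. Corank 2; j^3 = x^2*(2*x + y) has shape L^2 M (L != M), so D-series; mu = 8 gives D_8.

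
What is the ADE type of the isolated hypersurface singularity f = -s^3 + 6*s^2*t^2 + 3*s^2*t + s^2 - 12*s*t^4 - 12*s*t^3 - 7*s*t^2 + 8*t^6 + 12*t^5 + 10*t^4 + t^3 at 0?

The Hessian of f at 0 has rank 1. Corank 1: A-series; mu = 2 gives A_2.

A_{2}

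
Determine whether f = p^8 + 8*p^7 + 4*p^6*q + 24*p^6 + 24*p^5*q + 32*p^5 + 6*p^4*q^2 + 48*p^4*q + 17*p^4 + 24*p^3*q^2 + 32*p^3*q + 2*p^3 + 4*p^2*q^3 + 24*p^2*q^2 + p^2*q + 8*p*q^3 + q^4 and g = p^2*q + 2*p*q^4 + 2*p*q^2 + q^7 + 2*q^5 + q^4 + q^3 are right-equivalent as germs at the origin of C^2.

Yes.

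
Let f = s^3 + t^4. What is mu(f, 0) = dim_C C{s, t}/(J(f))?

The Hessian of f at 0 is [[0, 0], [0, 0]] with rank 0, so corank 2. A Groebner basis of the Jacobian ideal J(f) in C{s,t} is {t^3, s^2}; counting standard monomials gives mu = 6. Corank 2; j^3 = s^3 is a perfect cube, so E-series; the 4-jet and mu = 6 give E_6.

6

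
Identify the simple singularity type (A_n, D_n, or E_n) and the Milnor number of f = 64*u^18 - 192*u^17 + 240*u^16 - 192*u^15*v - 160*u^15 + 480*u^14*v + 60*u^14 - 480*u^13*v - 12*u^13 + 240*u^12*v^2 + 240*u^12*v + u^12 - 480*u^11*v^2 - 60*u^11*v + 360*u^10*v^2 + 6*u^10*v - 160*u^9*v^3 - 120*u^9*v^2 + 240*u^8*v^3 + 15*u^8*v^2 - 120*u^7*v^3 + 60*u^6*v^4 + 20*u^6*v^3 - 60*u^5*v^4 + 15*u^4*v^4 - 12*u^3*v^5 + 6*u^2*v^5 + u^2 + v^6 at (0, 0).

Type A5, Milnor number mu = 5.

The Hessian of f at 0 is [[2, 0], [0, 0]] with rank 1, so corank 1. A Groebner basis of the Jacobian ideal J(f) in C{u,v} is {v^5, u}; counting standard monomials gives mu = 5. Corank 1: A-series; mu = 5 gives A_5.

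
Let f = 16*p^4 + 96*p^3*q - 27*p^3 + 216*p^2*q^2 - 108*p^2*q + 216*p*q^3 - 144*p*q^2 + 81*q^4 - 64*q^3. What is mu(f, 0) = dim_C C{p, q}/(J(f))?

The Hessian of f at 0 is [[0, 0], [0, 0]] with rank 0, so corank 2. A Groebner basis of the Jacobian ideal J(f) in C{p,q} is {q^4, p*q^2 + 25*q^3/18, p^2 + 8*p*q/3 + 16*q^2/9}; counting standard monomials gives mu = 6. Corank 2; j^3 = -(3*p + 4*q)^3 is a perfect cube, so E-series; the 4-jet and mu = 6 give E_6.

6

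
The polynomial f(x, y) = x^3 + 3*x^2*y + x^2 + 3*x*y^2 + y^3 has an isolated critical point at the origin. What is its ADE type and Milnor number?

The Hessian of f at 0 is [[2, 0], [0, 0]] with rank 1, so corank 1. A Groebner basis of the Jacobian ideal J(f) in C{x,y} is {y^2, x}; counting standard monomials gives mu = 2. Corank 1: A-series; mu = 2 gives A_2.

Type A_2, Milnor number mu = 2.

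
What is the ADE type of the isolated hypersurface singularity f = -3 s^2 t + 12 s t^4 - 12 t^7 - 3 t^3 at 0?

D4

The Hessian of f at 0 has rank 0. Corank 2; j^3 = -3*t*(s^2 + t^2) splits into three distinct lines over C (the quadratic factor has nonzero discriminant), so D_4.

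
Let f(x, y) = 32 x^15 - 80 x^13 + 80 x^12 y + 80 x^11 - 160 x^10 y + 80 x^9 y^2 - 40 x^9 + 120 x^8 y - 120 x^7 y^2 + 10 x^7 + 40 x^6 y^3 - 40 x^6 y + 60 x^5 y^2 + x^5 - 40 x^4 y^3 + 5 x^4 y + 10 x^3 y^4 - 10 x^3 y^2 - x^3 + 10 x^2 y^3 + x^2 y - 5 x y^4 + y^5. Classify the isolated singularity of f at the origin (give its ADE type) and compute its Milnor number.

The Hessian of f at 0 has rank 0. Corank 2; j^3 = -x^2*(x - y) has shape L^2 M (L != M), so D-series; mu = 6 gives D_6.

Type D_{6}, Milnor number mu = 6.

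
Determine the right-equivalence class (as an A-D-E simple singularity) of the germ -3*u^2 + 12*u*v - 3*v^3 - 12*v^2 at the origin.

The Hessian of f at 0 is [[-6, 12], [12, -24]] with rank 1, so corank 1. A Groebner basis of the Jacobian ideal J(f) in C{u,v} is {v^2, u - 2*v}; counting standard monomials gives mu = 2. Corank 1: A-series; mu = 2 gives A_2.

A_2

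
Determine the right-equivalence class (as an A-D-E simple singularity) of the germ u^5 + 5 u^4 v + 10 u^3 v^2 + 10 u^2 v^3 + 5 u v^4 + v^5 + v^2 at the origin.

A_4

The Hessian of f at 0 has rank 1. Corank 1: A-series; mu = 4 gives A_4.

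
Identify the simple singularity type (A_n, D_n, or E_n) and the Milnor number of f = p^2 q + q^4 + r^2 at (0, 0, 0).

Type D_5, Milnor number mu = 5.

The Hessian of f at 0 is [[0, 0, 0], [0, 0, 0], [0, 0, 2]] with rank 1, so corank 2. A Groebner basis of the Jacobian ideal J(f) in C{p,q,r} is {p^3, p^2/4 + q^3, p*q, r}; counting standard monomials gives mu = 5. Corank 2; j^3 = p^2*q has shape L^2 M (L != M), so D-series; mu = 5 gives D_5.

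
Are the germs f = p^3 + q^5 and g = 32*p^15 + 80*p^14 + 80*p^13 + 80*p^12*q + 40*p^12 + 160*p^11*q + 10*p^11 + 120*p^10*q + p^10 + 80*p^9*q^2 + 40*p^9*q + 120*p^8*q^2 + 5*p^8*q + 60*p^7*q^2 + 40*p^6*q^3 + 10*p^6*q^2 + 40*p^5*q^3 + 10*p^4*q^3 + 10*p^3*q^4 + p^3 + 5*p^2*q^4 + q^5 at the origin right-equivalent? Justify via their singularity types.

The Hessian of f at 0 has rank 0. Corank 2; j^3 = p^3 is a perfect cube, so E-series; the 5-jet and mu = 8 give E_8. The Hessian of g at 0 has rank 0. Corank 2; j^3 = p^3 is a perfect cube, so E-series; the 5-jet and mu = 8 give E_8. Both have type E_8, hence right-equivalent.

Yes.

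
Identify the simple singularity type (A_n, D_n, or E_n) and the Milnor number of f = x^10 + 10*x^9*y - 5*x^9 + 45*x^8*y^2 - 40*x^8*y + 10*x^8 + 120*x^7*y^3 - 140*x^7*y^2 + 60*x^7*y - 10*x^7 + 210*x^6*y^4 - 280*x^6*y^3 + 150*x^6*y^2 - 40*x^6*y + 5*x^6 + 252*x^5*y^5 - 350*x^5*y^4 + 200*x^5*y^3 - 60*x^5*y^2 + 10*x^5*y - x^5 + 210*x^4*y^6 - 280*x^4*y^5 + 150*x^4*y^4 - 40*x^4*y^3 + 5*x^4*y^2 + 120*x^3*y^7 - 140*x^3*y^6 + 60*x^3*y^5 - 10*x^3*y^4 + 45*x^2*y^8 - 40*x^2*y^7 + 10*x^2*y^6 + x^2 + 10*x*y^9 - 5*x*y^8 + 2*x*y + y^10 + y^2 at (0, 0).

The Hessian of f at 0 has rank 1. Corank 1: A-series; mu = 4 gives A_4.

Type A_{4}, Milnor number mu = 4.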